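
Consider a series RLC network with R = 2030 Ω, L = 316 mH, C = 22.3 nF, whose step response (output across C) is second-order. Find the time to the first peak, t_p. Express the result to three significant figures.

For a series RLC circuit (capacitor voltage as output), ω_n = 1/√(LC) = 1/√(316 mH · 22.3 nF) = 11900 rad/s.
ζ = (R/2)·√(C/L) = (2030/2)·√(22.3 nF/316 mH) = 0.270.
The damped frequency ω_d = ω_n√(1−ζ²) = 11500 rad/s. t_p = π/ω_d = 0.000274 s.

t_p ≈ 0.000274 s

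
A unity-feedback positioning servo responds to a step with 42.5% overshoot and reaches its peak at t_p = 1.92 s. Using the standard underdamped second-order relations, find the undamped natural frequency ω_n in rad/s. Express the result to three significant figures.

ω_n ≈ 1.70 rad/s

ζ from %OS: ζ = |ln 0.425|/√(π²+ln²0.425) = 0.263.
From t_p = π/ω_d, ω_d = π/1.92 = 1.64 rad/s, so ω_n = ω_d/√(1−ζ²) = 1.70 rad/s.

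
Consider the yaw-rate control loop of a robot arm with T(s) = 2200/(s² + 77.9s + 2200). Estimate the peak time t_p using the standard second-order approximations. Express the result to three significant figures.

Matching coefficients with s² + 2ζω_n s + ω_n² gives ω_n² = 2200 ⇒ ω_n = 46.9 rad/s, and ζ = 77.9/(2ω_n) = 0.830.
ω_d = 46.9·√(1 − 0.830²) = 26.1 rad/s. Then t_p = π/ω_d = 0.120 s.

t_p ≈ 0.120 s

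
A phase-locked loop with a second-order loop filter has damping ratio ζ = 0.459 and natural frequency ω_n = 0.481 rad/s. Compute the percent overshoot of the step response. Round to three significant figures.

%OS ≈ 19.7%

For an underdamped second-order system, %OS = 100·exp(−πζ/√(1−ζ²)).
πζ/√(1−ζ²) = π·0.459/√(1−0.211) = 1.623, so %OS = 100·e^(−1.623) = 19.7%.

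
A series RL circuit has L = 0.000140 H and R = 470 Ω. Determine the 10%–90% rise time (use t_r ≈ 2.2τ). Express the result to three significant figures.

t_r ≈ 0.000000655 s

τ = L/R = 0.000140/470 = 0.000000298 s.
t_r ≈ 2.2τ = 0.000000655 s.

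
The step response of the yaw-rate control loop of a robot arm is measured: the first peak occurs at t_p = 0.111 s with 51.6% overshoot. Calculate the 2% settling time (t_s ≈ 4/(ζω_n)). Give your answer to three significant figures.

t_s ≈ 0.671 s

The overshoot fixes ζ = −ln(OS)/√(π²+ln²(OS)) = 0.206.
t_p = π/ω_d ⇒ ω_d = 28.3 rad/s; then ω_n = ω_d/√(1−ζ²) = 28.9 rad/s.
t_s ≈ 4/(ζω_n) = 4/(0.206·28.9) = 0.671 s.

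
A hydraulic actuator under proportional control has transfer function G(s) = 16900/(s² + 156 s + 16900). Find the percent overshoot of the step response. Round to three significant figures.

ω_n = √16900 = 130 rad/s; ζ = 156/(2·130) = 0.600.
%OS = 100·exp(−πζ/√(1−ζ²)) = 9.48%.

%OS ≈ 9.48%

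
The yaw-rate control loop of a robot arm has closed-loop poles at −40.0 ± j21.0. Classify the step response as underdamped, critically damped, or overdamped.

underdamped

Since the poles form a complex-conjugate pair with nonzero imaginary part, the response is underdamped.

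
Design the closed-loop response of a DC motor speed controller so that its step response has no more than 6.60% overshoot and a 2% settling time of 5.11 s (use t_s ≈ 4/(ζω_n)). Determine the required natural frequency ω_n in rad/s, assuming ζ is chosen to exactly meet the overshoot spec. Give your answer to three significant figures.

ω_n ≈ 1.20 rad/s

ζ = −ln(OS)/√(π² + (ln OS)²). With OS = 0.0660, ln OS = −2.718 and ζ = 2.718/4.154 = 0.654.
Then ω_n = 4/(ζ t_s) = 4/(0.654 × 5.11) = 1.20 rad/s.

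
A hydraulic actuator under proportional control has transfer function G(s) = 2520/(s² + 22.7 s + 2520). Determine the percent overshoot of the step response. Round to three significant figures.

%OS ≈ 48.2%

Comparing the denominator to s² + 2ζω_n s + ω_n²: ω_n = √2520 = 50.2 rad/s, and 2ζω_n = 22.7 so ζ = 22.7/(2·50.2) = 0.226.
%OS = 100·exp(−πζ/√(1−ζ²)) = 48.2%.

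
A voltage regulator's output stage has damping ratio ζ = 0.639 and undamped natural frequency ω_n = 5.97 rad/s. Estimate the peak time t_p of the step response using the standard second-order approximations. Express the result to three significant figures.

t_p ≈ 0.684 s

The damped frequency is ω_d = ω_n√(1−ζ²) = 5.97·√(1−0.408) = 4.59 rad/s.
Peak time t_p = π/ω_d = π/4.59 = 0.684 s.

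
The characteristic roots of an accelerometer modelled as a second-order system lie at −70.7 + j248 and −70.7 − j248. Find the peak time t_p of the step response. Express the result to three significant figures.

t_p = π/ω_d with ω_d = 248 (the imaginary part), so t_p = 0.0127 s.

t_p ≈ 0.0127 s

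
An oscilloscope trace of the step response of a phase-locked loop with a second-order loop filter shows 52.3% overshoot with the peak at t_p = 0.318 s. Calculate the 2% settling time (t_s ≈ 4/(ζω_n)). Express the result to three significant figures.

t_s ≈ 1.96 s

From the overshoot, ζ = −ln(OS)/√(π²+ln²(OS)) = 0.202.
t_p = π/ω_d ⇒ ω_d = 9.88 rad/s; then ω_n = ω_d/√(1−ζ²) = 10.1 rad/s.
t_s ≈ 4/(ζω_n) = 4/(0.202·10.1) = 1.96 s.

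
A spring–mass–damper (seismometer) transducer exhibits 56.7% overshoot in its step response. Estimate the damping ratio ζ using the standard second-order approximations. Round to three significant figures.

ζ = −ln(OS)/√(π² + (ln OS)²). With OS = 0.567, ln OS = −0.5674 and ζ = 0.5674/3.192 = 0.178.

ζ ≈ 0.178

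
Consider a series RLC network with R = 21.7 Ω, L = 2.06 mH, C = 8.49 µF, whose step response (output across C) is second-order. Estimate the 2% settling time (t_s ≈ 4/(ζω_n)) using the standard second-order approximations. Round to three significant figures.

t_s ≈ 0.000759 s

For a series RLC circuit (capacitor voltage as output), ω_n = 1/√(LC) = 1/√(2.06 mH · 8.49 µF) = 7560 rad/s.
ζ = (R/2)·√(C/L) = (21.7/2)·√(8.49 µF/2.06 mH) = 0.697.
t_s ≈ 4/(ζω_n) = 0.000759 s.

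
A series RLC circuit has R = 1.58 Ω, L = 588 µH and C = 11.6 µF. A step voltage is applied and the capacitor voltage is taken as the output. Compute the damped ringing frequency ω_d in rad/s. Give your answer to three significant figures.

For a series RLC circuit (capacitor voltage as output), ω_n = 1/√(LC) = 1/√(588 µH · 11.6 µF) = 12100 rad/s.
ζ = (R/2)·√(C/L) = (1.58/2)·√(11.6 µF/588 µH) = 0.111.
The damped frequency ω_d = ω_n√(1−ζ²) = 12000 rad/s.

ω_d ≈ 12000 rad/s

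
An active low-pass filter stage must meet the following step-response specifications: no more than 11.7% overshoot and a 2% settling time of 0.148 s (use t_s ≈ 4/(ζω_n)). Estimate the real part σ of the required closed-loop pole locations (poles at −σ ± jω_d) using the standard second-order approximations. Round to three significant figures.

σ ≈ 27.0

The settling-time spec alone fixes σ = ζω_n = 4/t_s = 4/0.148 = 27.0.
(Overshoot then fixes ζ = 0.564 and hence ω_d = σ·√(1−ζ²)/ζ = 39.6 rad/s.)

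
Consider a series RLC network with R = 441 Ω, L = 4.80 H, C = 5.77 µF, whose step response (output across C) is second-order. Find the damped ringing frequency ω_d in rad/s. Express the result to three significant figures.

ω_d ≈ 184 rad/s

For a series RLC circuit (capacitor voltage as output), ω_n = 1/√(LC) = 1/√(4.80 H · 5.77 µF) = 190 rad/s.
ζ = (R/2)·√(C/L) = (441/2)·√(5.77 µF/4.80 H) = 0.242.
ω_d = 190·√(1 − 0.242²) = 184 rad/s.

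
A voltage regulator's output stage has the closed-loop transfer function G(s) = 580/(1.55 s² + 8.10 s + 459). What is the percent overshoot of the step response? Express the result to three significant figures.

%OS ≈ 61.7%

Dividing through by 1.55: denominator becomes s² + 5.226 s + 296.1.
So ω_n = √296.1 = 17.2 rad/s and ζ = 5.226/(2·17.2) = 0.152.
%OS = 100·exp(−πζ/√(1−ζ²)) = 61.7%.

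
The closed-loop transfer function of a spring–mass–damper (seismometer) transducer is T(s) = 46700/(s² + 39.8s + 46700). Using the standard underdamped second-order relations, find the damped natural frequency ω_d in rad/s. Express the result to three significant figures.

ω_d ≈ 215 rad/s

Comparing the denominator to s² + 2ζω_n s + ω_n²: ω_n = √46700 = 216 rad/s, and 2ζω_n = 39.8 so ζ = 39.8/(2·216) = 0.0921.
ω_d = 216·√(1 − 0.0921²) = 215 rad/s.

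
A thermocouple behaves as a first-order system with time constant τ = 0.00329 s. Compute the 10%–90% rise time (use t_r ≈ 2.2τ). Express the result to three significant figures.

t_r ≈ 2.2τ = 0.00724 s.

t_r ≈ 0.00724 s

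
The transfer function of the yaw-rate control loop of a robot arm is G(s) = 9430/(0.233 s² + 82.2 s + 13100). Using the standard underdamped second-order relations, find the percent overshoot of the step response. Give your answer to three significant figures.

%OS ≈ 3.03%

Dividing through by 0.233: denominator becomes s² + 352.8 s + 56220.
So ω_n = √56220 = 237 rad/s and ζ = 352.8/(2·237) = 0.744.
%OS = 100·exp(−πζ/√(1−ζ²)) = 3.03%.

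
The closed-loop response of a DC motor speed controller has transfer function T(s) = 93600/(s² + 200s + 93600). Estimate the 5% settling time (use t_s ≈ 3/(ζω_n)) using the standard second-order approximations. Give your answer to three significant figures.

t_s ≈ 0.0300 s

Matching coefficients with s² + 2ζω_n s + ω_n² gives ω_n² = 93600 ⇒ ω_n = 306 rad/s, and ζ = 200/(2ω_n) = 0.327.
t_s ≈ 3/(ζω_n) = 3/(0.327·306) = 0.0300 s.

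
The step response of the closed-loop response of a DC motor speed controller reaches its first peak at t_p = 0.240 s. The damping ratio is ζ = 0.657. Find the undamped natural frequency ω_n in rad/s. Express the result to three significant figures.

Peak time t_p = π/ω_d, so ω_d = π/t_p = π/0.240 = 13.1 rad/s.
ω_n = ω_d/√(1−ζ²) = 13.1/√0.568 = 17.4 rad/s.

ω_n ≈ 17.4 rad/s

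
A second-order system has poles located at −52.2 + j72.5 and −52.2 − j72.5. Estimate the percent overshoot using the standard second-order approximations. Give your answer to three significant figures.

%OS ≈ 10.4%

The poles are at −σ ± jω_d with σ = 52.2 and ω_d = 72.5, so ω_n = √(σ²+ω_d²) = 89.3 rad/s and ζ = σ/ω_n = 0.584.
%OS = 100 e^{−πζ/√(1−ζ²)} with ζ = 0.584 gives 10.4%.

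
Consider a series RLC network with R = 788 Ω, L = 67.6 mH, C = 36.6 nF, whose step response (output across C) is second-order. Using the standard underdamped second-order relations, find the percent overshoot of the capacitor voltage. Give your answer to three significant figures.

%OS ≈ 38.6%

For a series RLC circuit (capacitor voltage as output), ω_n = 1/√(LC) = 1/√(67.6 mH · 36.6 nF) = 20100 rad/s.
ζ = (R/2)·√(C/L) = (788/2)·√(36.6 nF/67.6 mH) = 0.290.
Overshoot: exp(−π·0.290/√(1−0.290²)) = 0.386, i.e. 38.6%.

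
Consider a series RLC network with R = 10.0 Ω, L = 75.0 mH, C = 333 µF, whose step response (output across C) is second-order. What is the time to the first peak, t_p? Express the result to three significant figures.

t_p ≈ 0.0167 s

For a series RLC circuit (capacitor voltage as output), ω_n = 1/√(LC) = 1/√(75.0 mH · 333 µF) = 200 rad/s.
ζ = (R/2)·√(C/L) = (10.0/2)·√(333 µF/75.0 mH) = 0.333.
ω_d = 200·√(1 − 0.333²) = 189 rad/s. t_p = π/ω_d = 0.0167 s.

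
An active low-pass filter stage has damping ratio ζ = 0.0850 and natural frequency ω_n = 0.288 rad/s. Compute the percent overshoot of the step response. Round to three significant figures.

%OS ≈ 76.5%

For an underdamped second-order system, %OS = 100·exp(−πζ/√(1−ζ²)).
πζ/√(1−ζ²) = π·0.0850/√(1−0.00723) = 0.2680, so %OS = 100·e^(−0.2680) = 76.5%.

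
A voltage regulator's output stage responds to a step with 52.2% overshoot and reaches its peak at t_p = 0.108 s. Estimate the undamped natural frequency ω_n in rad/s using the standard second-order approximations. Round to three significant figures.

ω_n ≈ 29.7 rad/s

The overshoot fixes ζ = −ln(OS)/√(π²+ln²(OS)) = 0.203.
From t_p = π/ω_d, ω_d = π/0.108 = 29.1 rad/s, so ω_n = ω_d/√(1−ζ²) = 29.7 rad/s.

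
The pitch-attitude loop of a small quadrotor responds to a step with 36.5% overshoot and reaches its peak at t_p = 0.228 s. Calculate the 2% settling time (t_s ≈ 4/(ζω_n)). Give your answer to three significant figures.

ζ from %OS: ζ = |ln 0.365|/√(π²+ln²0.365) = 0.305.
t_p = π/ω_d ⇒ ω_d = 13.8 rad/s; then ω_n = ω_d/√(1−ζ²) = 14.5 rad/s.
t_s ≈ 4/(ζω_n) = 4/(0.305·14.5) = 0.905 s.

t_s ≈ 0.905 s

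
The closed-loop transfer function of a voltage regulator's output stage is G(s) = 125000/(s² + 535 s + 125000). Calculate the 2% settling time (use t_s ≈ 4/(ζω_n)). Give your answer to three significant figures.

ω_n = √125000 = 354 rad/s; ζ = 535/(2·354) = 0.757.
t_s ≈ 4/(ζω_n) = 4/(0.757·354) = 0.0150 s.

t_s ≈ 0.0150 s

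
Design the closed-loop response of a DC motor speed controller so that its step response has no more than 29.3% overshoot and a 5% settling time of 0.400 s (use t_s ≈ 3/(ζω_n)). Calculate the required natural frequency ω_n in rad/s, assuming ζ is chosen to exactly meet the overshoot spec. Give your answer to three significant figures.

Inverting the overshoot relation: ζ = |ln 0.293|/√(π² + ln²0.293) = 0.364.
From t_s ≈ 3/(ζω_n): ω_n = 3/(ζ·t_s) = 3/(0.364·0.400) = 20.6 rad/s.

ω_n ≈ 20.6 rad/s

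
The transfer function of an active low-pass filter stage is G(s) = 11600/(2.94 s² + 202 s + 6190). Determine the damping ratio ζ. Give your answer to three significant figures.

ζ ≈ 0.749

Dividing through by 2.94: denominator becomes s² + 68.71 s + 2105.
So ω_n = √2105 = 45.9 rad/s and ζ = 68.71/(2·45.9) = 0.749.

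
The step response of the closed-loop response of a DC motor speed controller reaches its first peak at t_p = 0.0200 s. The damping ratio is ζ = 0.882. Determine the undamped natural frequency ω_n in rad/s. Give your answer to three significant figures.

ω_n ≈ 333 rad/s

Peak time t_p = π/ω_d, so ω_d = π/t_p = π/0.0200 = 157 rad/s.
ω_n = ω_d/√(1−ζ²) = 157/√0.222 = 333 rad/s.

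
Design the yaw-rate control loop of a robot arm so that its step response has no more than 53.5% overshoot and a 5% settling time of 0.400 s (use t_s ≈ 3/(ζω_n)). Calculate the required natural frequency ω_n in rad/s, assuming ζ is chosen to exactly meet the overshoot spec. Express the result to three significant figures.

ω_n ≈ 38.4 rad/s

From %OS = 100·exp(−πζ/√(1−ζ²)), invert to get ζ = −ln(OS)/√(π² + ln²(OS)) with OS = 0.535.
−ln 0.535 = 0.6255, so ζ = 0.6255/√(π² + 0.3912) = 0.195.
From t_s ≈ 3/(ζω_n): ω_n = 3/(ζ·t_s) = 3/(0.195·0.400) = 38.4 rad/s.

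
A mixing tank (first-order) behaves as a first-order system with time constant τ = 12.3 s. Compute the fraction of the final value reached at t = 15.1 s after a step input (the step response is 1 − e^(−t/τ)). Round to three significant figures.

y(t)/y_∞ = 1 − e^(−t/τ) = 1 − e^(−15.1/12.3) = 1 − e^(−1.23) = 0.707.

y/y_∞ ≈ 0.707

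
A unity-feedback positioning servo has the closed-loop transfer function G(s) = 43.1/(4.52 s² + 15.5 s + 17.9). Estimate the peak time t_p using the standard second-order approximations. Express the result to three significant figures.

Dividing through by 4.52: denominator becomes s² + 3.429 s + 3.960.
So ω_n = √3.960 = 1.99 rad/s and ζ = 3.429/(2·1.99) = 0.862.
ω_d = ω_n√(1−ζ²) = 1.01 rad/s. t_p = π/ω_d = 3.11 s.

t_p ≈ 3.11 s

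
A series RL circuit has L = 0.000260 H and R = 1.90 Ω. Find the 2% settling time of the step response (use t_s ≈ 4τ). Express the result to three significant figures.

τ = L/R = 0.000260/1.90 = 0.000137 s.
t_s ≈ 4τ = 0.000547 s.

t_s ≈ 0.000547 s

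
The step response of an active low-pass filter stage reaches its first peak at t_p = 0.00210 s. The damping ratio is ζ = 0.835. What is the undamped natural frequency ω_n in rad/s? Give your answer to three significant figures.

Peak time t_p = π/ω_d, so ω_d = π/t_p = π/0.00210 = 1500 rad/s.
ω_n = ω_d/√(1−ζ²) = 1500/√0.303 = 2720 rad/s.

ω_n ≈ 2720 rad/s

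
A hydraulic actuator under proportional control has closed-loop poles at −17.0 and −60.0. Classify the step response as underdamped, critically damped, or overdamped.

overdamped

Since the poles are distinct, negative and real, the response is overdamped.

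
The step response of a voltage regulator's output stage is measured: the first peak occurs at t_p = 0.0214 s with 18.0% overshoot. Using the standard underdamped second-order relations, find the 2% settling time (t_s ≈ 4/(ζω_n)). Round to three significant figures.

t_s ≈ 0.0499 s

The overshoot fixes ζ = −ln(OS)/√(π²+ln²(OS)) = 0.479.
t_p = π/ω_d ⇒ ω_d = 147 rad/s; then ω_n = ω_d/√(1−ζ²) = 167 rad/s.
t_s ≈ 4/(ζω_n) = 4/(0.479·167) = 0.0499 s.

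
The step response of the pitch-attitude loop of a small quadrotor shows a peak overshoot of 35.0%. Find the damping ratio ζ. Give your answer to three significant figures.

From %OS = 100·exp(−πζ/√(1−ζ²)), invert to get ζ = −ln(OS)/√(π² + ln²(OS)) with OS = 0.350.
−ln 0.350 = 1.050, so ζ = 1.050/√(π² + 1.102) = 0.317.

ζ ≈ 0.317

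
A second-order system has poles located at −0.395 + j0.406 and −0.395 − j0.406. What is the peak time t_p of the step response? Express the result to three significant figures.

t_p = π/ω_d with ω_d = 0.406 (the imaginary part), so t_p = 7.74 s.

t_p ≈ 7.74 s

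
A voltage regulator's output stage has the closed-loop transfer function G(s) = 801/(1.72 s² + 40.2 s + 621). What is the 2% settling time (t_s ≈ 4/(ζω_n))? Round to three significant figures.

t_s ≈ 0.342 s

Dividing through by 1.72: denominator becomes s² + 23.37 s + 361.0.
So ω_n = √361.0 = 19.0 rad/s and ζ = 23.37/(2·19.0) = 0.615.
t_s ≈ 4/(ζω_n) = 0.342 s.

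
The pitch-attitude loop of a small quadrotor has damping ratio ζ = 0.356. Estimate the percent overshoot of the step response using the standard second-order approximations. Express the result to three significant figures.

%OS ≈ 30.2%

For an underdamped second-order system, %OS = 100·exp(−πζ/√(1−ζ²)).
πζ/√(1−ζ²) = π·0.356/√(1−0.127) = 1.197, so %OS = 100·e^(−1.197) = 30.2%.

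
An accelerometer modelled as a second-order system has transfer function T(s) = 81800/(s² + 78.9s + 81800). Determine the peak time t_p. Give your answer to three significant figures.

Comparing the denominator to s² + 2ζω_n s + ω_n²: ω_n = √81800 = 286 rad/s, and 2ζω_n = 78.9 so ζ = 78.9/(2·286) = 0.138.
ω_d = 286·√(1 − 0.138²) = 283 rad/s. Then t_p = π/ω_d = 0.0111 s.

t_p ≈ 0.0111 s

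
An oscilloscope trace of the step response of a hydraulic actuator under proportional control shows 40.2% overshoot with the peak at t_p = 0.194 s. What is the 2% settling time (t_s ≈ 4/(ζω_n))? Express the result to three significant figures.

t_s ≈ 0.852 s

From the overshoot, ζ = −ln(OS)/√(π²+ln²(OS)) = 0.279.
From t_p = π/ω_d, ω_d = π/0.194 = 16.2 rad/s, so ω_n = ω_d/√(1−ζ²) = 16.9 rad/s.
t_s ≈ 4/(ζω_n) = 4/(0.279·16.9) = 0.852 s.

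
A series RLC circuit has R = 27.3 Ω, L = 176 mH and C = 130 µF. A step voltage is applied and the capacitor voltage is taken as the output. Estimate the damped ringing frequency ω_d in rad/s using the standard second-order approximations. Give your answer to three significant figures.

ω_d ≈ 194 rad/s

For a series RLC circuit (capacitor voltage as output), ω_n = 1/√(LC) = 1/√(176 mH · 130 µF) = 209 rad/s.
ζ = (R/2)·√(C/L) = (27.3/2)·√(130 µF/176 mH) = 0.371.
ω_d = ω_n√(1−ζ²) = 194 rad/s.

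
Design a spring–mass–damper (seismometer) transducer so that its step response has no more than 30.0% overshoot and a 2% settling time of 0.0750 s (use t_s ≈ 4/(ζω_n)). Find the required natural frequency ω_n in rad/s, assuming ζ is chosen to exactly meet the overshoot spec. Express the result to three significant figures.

ζ = −ln(OS)/√(π² + (ln OS)²). With OS = 0.300, ln OS = −1.204 and ζ = 1.204/3.364 = 0.358.
From t_s ≈ 4/(ζω_n): ω_n = 4/(ζ·t_s) = 4/(0.358·0.0750) = 149 rad/s.

ω_n ≈ 149 rad/s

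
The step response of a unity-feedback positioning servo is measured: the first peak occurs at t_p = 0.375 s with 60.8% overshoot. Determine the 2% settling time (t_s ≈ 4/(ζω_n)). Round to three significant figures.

From the overshoot, ζ = −ln(OS)/√(π²+ln²(OS)) = 0.156.
From t_p = π/ω_d, ω_d = π/0.375 = 8.38 rad/s, so ω_n = ω_d/√(1−ζ²) = 8.48 rad/s.
t_s ≈ 4/(ζω_n) = 4/(0.156·8.48) = 3.01 s.

t_s ≈ 3.01 s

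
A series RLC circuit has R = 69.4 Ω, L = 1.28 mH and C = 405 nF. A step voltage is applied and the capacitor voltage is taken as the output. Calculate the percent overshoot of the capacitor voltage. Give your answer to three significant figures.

For a series RLC circuit (capacitor voltage as output), ω_n = 1/√(LC) = 1/√(1.28 mH · 405 nF) = 43900 rad/s.
ζ = (R/2)·√(C/L) = (69.4/2)·√(405 nF/1.28 mH) = 0.617.
%OS = 100 e^{−πζ/√(1−ζ²)} with ζ = 0.617 gives 8.50%.

%OS ≈ 8.50%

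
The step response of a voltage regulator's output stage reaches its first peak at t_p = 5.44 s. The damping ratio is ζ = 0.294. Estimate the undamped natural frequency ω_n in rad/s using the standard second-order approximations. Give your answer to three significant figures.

ω_n ≈ 0.604 rad/s

Peak time t_p = π/ω_d, so ω_d = π/t_p = π/5.44 = 0.577 rad/s.
ω_n = ω_d/√(1−ζ²) = 0.577/√0.914 = 0.604 rad/s.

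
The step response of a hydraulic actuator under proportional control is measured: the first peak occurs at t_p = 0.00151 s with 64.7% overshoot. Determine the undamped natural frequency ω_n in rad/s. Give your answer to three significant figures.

ω_n ≈ 2100 rad/s

From the overshoot, ζ = −ln(OS)/√(π²+ln²(OS)) = 0.137.
From t_p = π/ω_d, ω_d = π/0.00151 = 2080 rad/s, so ω_n = ω_d/√(1−ζ²) = 2100 rad/s.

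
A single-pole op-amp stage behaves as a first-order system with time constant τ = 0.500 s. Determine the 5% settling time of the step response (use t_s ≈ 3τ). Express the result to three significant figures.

t_s ≈ 3τ = 1.50 s.

t_s ≈ 1.50 s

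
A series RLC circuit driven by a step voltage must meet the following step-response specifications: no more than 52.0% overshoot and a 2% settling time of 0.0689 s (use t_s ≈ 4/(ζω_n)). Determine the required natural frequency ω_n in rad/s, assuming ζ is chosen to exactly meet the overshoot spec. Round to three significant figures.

ζ = −ln(OS)/√(π² + (ln OS)²). With OS = 0.520, ln OS = −0.6539 and ζ = 0.6539/3.209 = 0.204.
From t_s ≈ 4/(ζω_n): ω_n = 4/(ζ·t_s) = 4/(0.204·0.0689) = 285 rad/s.

ω_n ≈ 285 rad/s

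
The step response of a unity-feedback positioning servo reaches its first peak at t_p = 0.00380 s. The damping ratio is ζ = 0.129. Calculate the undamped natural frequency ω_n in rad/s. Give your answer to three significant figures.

Peak time t_p = π/ω_d, so ω_d = π/t_p = π/0.00380 = 827 rad/s.
ω_n = ω_d/√(1−ζ²) = 827/√0.983 = 834 rad/s.

ω_n ≈ 834 rad/s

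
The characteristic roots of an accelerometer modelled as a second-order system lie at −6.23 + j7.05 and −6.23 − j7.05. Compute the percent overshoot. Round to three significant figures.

%OS ≈ 6.23%

|pole| = ω_n = √(6.23² + 7.05²) = 9.41 rad/s; ζ = cos θ = σ/ω_n = 0.662.
%OS = 100·exp(−πζ/√(1−ζ²)) = 6.23%.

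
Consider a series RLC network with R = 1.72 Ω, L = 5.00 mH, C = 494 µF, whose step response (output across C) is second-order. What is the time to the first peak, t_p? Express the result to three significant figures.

For a series RLC circuit (capacitor voltage as output), ω_n = 1/√(LC) = 1/√(5.00 mH · 494 µF) = 636 rad/s.
ζ = (R/2)·√(C/L) = (1.72/2)·√(494 µF/5.00 mH) = 0.270.
The damped frequency ω_d = ω_n√(1−ζ²) = 613 rad/s. t_p = π/ω_d = 0.00513 s.

t_p ≈ 0.00513 s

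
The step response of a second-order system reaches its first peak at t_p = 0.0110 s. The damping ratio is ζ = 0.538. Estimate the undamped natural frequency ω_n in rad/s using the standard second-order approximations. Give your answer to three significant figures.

Peak time t_p = π/ω_d, so ω_d = π/t_p = π/0.0110 = 286 rad/s.
ω_n = ω_d/√(1−ζ²) = 286/√0.711 = 339 rad/s.

ω_n ≈ 339 rad/s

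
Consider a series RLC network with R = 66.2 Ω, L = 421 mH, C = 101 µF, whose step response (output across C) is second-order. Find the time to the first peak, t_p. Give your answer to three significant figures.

For a series RLC circuit (capacitor voltage as output), ω_n = 1/√(LC) = 1/√(421 mH · 101 µF) = 153 rad/s.
ζ = (R/2)·√(C/L) = (66.2/2)·√(101 µF/421 mH) = 0.513.
The damped frequency ω_d = ω_n√(1−ζ²) = 132 rad/s. t_p = π/ω_d = 0.0239 s.

t_p ≈ 0.0239 s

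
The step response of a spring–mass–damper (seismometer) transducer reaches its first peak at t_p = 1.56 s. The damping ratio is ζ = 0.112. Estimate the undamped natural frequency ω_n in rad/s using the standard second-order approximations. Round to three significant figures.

ω_n ≈ 2.03 rad/s

Peak time t_p = π/ω_d, so ω_d = π/t_p = π/1.56 = 2.01 rad/s.
ω_n = ω_d/√(1−ζ²) = 2.01/√0.987 = 2.03 rad/s.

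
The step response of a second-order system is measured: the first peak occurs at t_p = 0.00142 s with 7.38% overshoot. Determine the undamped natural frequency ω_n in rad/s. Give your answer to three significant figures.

ω_n ≈ 2870 rad/s

The overshoot fixes ζ = −ln(OS)/√(π²+ln²(OS)) = 0.639.
From t_p = π/ω_d, ω_d = π/0.00142 = 2210 rad/s, so ω_n = ω_d/√(1−ζ²) = 2870 rad/s.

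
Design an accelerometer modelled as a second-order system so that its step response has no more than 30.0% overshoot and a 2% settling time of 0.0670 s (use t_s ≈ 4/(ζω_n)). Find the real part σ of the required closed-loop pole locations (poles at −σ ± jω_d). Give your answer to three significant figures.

σ ≈ 59.7

The settling-time spec alone fixes σ = ζω_n = 4/t_s = 4/0.0670 = 59.7.
(Overshoot then fixes ζ = 0.358 and hence ω_d = σ·√(1−ζ²)/ζ = 156 rad/s.)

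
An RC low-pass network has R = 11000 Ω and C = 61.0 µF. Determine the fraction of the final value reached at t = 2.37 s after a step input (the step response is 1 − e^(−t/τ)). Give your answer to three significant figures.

y/y_∞ ≈ 0.971

τ = RC = 11000 × 61.0 µF = 0.671 s.
y(t)/y_∞ = 1 − e^(−t/τ) = 1 − e^(−2.37/0.671) = 1 − e^(−3.53) = 0.971.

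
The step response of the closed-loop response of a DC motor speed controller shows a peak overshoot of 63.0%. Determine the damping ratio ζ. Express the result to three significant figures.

Inverting the overshoot relation: ζ = |ln 0.630|/√(π² + ln²0.630) = 0.146.

ζ ≈ 0.146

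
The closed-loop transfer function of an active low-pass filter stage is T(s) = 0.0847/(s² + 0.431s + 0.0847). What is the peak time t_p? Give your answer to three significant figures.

t_p ≈ 16.1 s

Matching coefficients with s² + 2ζω_n s + ω_n² gives ω_n² = 0.0847 ⇒ ω_n = 0.291 rad/s, and ζ = 0.431/(2ω_n) = 0.740.
ω_d = ω_n√(1−ζ²) = 0.196 rad/s. Then t_p = π/ω_d = 16.1 s.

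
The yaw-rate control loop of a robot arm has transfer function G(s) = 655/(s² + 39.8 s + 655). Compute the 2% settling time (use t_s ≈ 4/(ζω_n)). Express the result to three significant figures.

Matching coefficients with s² + 2ζω_n s + ω_n² gives ω_n² = 655 ⇒ ω_n = 25.6 rad/s, and ζ = 39.8/(2ω_n) = 0.778.
t_s ≈ 4/(ζω_n) = 4/(0.778·25.6) = 0.201 s.

t_s ≈ 0.201 s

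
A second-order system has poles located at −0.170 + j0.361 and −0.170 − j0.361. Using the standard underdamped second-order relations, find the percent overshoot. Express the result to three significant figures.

The poles are at −σ ± jω_d with σ = 0.170 and ω_d = 0.361, so ω_n = √(σ²+ω_d²) = 0.399 rad/s and ζ = σ/ω_n = 0.426.
%OS = 100·exp(−πζ/√(1−ζ²)) = 22.8%.

%OS ≈ 22.8%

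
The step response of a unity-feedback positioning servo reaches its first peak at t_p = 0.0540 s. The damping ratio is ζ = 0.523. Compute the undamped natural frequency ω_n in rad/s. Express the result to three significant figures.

Peak time t_p = π/ω_d, so ω_d = π/t_p = π/0.0540 = 58.2 rad/s.
ω_n = ω_d/√(1−ζ²) = 58.2/√0.726 = 68.3 rad/s.

ω_n ≈ 68.3 rad/s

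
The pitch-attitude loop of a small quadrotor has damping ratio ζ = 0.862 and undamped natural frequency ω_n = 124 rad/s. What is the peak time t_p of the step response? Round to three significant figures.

t_p ≈ 0.0500 s

The damped frequency is ω_d = ω_n√(1−ζ²) = 124·√(1−0.743) = 62.9 rad/s.
Peak time t_p = π/ω_d = π/62.9 = 0.0500 s.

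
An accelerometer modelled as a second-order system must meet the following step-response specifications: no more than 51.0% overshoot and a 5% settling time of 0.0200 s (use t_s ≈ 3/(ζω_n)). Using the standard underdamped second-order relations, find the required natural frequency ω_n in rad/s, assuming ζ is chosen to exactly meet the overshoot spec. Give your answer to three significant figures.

ω_n ≈ 716 rad/s

From %OS = 100·exp(−πζ/√(1−ζ²)), invert to get ζ = −ln(OS)/√(π² + ln²(OS)) with OS = 0.510.
−ln 0.510 = 0.6733, so ζ = 0.6733/√(π² + 0.4534) = 0.210.
Then ω_n = 3/(ζ t_s) = 3/(0.210 × 0.0200) = 716 rad/s.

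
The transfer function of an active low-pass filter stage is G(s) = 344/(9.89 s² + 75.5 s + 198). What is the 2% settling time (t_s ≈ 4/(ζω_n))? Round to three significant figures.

t_s ≈ 1.05 s

Dividing through by 9.89: denominator becomes s² + 7.634 s + 20.02.
So ω_n = √20.02 = 4.47 rad/s and ζ = 7.634/(2·4.47) = 0.853.
t_s ≈ 4/(ζω_n) = 1.05 s.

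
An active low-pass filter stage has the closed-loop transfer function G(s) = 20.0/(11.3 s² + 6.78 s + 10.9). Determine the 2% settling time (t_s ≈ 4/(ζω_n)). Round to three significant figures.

Dividing through by 11.3: denominator becomes s² + 0.6000 s + 0.9646.
So ω_n = √0.9646 = 0.982 rad/s and ζ = 0.6000/(2·0.982) = 0.305.
t_s ≈ 4/(ζω_n) = 13.3 s.

t_s ≈ 13.3 s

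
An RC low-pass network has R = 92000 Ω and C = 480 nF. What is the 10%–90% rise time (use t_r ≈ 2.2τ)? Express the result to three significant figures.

t_r ≈ 0.0972 s

τ = RC = 92000 × 480 nF = 0.0442 s.
t_r ≈ 2.2τ = 0.0972 s.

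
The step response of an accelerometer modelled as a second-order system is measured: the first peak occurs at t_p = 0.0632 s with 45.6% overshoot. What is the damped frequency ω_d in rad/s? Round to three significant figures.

ω_d ≈ 49.7 rad/s

t_p = π/ω_d, so ω_d = π/0.0632 = 49.7 rad/s.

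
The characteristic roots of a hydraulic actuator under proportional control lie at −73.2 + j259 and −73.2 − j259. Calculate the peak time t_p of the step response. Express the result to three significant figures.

t_p = π/ω_d with ω_d = 259 (the imaginary part), so t_p = 0.0121 s.

t_p ≈ 0.0121 s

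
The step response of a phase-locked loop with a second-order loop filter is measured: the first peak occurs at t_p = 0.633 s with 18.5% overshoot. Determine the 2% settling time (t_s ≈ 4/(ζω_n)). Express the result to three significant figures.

ζ from %OS: ζ = |ln 0.185|/√(π²+ln²0.185) = 0.473.
t_p = π/ω_d ⇒ ω_d = 4.96 rad/s; then ω_n = ω_d/√(1−ζ²) = 5.63 rad/s.
t_s ≈ 4/(ζω_n) = 4/(0.473·5.63) = 1.50 s.

t_s ≈ 1.50 s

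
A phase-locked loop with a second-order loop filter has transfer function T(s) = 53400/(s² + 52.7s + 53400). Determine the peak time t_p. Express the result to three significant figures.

t_p ≈ 0.0137 s

ω_n = √53400 = 231 rad/s; ζ = 52.7/(2·231) = 0.114.
ω_d = 231·√(1 − 0.114²) = 230 rad/s. Then t_p = π/ω_d = 0.0137 s.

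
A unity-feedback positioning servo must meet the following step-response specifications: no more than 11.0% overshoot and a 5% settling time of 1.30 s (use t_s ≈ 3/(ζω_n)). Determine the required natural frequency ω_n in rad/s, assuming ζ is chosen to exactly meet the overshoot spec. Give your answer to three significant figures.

Inverting the overshoot relation: ζ = |ln 0.110|/√(π² + ln²0.110) = 0.575.
Then ω_n = 3/(ζ t_s) = 3/(0.575 × 1.30) = 4.01 rad/s.

ω_n ≈ 4.01 rad/s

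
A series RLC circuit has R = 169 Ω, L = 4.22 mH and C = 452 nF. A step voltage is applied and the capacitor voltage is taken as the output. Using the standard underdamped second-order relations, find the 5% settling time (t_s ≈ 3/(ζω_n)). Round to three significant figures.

For a series RLC circuit (capacitor voltage as output), ω_n = 1/√(LC) = 1/√(4.22 mH · 452 nF) = 22900 rad/s.
ζ = (R/2)·√(C/L) = (169/2)·√(452 nF/4.22 mH) = 0.875.
t_s ≈ 3/(ζω_n) = 0.000150 s.

t_s ≈ 0.000150 s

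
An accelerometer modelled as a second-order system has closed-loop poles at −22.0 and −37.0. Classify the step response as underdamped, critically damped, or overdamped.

overdamped

Since the poles are distinct, negative and real, the response is overdamped.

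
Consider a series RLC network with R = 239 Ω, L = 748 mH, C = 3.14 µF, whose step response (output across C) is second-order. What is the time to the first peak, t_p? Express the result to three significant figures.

t_p ≈ 0.00497 s

For a series RLC circuit (capacitor voltage as output), ω_n = 1/√(LC) = 1/√(748 mH · 3.14 µF) = 653 rad/s.
ζ = (R/2)·√(C/L) = (239/2)·√(3.14 µF/748 mH) = 0.245.
ω_d = 653·√(1 − 0.245²) = 633 rad/s. t_p = π/ω_d = 0.00497 s.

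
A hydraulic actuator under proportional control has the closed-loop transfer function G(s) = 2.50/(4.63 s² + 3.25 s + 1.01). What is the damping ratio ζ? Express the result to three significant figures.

ζ ≈ 0.751

Dividing through by 4.63: denominator becomes s² + 0.7019 s + 0.2181.
So ω_n = √0.2181 = 0.467 rad/s and ζ = 0.7019/(2·0.467) = 0.751.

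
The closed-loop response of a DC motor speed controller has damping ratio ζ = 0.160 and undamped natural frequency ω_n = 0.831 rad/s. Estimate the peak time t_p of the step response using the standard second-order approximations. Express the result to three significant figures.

The damped frequency is ω_d = ω_n√(1−ζ²) = 0.831·√(1−0.0256) = 0.820 rad/s.
Peak time t_p = π/ω_d = π/0.820 = 3.83 s.

t_p ≈ 3.83 s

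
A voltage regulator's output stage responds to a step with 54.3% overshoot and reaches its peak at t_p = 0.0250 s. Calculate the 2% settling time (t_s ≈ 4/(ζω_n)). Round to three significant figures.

t_s ≈ 0.164 s

From the overshoot, ζ = −ln(OS)/√(π²+ln²(OS)) = 0.191.
t_p = π/ω_d ⇒ ω_d = 126 rad/s; then ω_n = ω_d/√(1−ζ²) = 128 rad/s.
t_s ≈ 4/(ζω_n) = 4/(0.191·128) = 0.164 s.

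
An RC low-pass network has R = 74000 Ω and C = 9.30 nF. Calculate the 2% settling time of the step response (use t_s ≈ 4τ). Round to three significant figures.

t_s ≈ 0.00275 s

τ = RC = 74000 × 9.30 nF = 0.000688 s.
t_s ≈ 4τ = 0.00275 s.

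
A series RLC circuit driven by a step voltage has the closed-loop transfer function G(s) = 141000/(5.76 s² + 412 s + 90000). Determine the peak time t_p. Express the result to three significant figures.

t_p ≈ 0.0262 s

Dividing through by 5.76: denominator becomes s² + 71.53 s + 15620.
So ω_n = √15620 = 125 rad/s and ζ = 71.53/(2·125) = 0.286.
The damped frequency ω_d = ω_n√(1−ζ²) = 120 rad/s. t_p = π/ω_d = 0.0262 s.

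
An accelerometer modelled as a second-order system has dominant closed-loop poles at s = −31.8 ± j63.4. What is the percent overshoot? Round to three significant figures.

|pole| = ω_n = √(31.8² + 63.4²) = 70.9 rad/s; ζ = cos θ = σ/ω_n = 0.448.
%OS = 100 e^{−πζ/√(1−ζ²)} with ζ = 0.448 gives 20.7%.

%OS ≈ 20.7%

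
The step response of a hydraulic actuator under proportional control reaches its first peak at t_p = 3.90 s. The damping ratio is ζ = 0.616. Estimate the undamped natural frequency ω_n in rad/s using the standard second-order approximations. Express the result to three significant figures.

Peak time t_p = π/ω_d, so ω_d = π/t_p = π/3.90 = 0.806 rad/s.
ω_n = ω_d/√(1−ζ²) = 0.806/√0.621 = 1.02 rad/s.

ω_n ≈ 1.02 rad/s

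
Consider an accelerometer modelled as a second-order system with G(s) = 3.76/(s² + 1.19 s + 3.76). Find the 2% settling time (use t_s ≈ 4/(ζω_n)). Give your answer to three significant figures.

t_s ≈ 6.72 s

Matching coefficients with s² + 2ζω_n s + ω_n² gives ω_n² = 3.76 ⇒ ω_n = 1.94 rad/s, and ζ = 1.19/(2ω_n) = 0.307.
t_s ≈ 4/(ζω_n) = 4/(0.307·1.94) = 6.72 s.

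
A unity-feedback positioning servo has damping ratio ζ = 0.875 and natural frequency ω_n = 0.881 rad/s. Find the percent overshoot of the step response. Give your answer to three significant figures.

%OS ≈ 0.342%

For an underdamped second-order system, %OS = 100·exp(−πζ/√(1−ζ²)).
πζ/√(1−ζ²) = π·0.875/√(1−0.766) = 5.678, so %OS = 100·e^(−5.678) = 0.342%.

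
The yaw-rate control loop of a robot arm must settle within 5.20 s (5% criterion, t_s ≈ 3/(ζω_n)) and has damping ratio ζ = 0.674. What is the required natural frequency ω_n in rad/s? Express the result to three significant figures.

Rearranging t_s ≈ 3/(ζω_n) gives ω_n = 3/(ζ·t_s) = 3/(0.674 × 5.20) = 0.856 rad/s.

ω_n ≈ 0.856 rad/s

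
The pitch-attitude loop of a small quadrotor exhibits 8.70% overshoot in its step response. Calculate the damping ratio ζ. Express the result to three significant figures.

ζ ≈ 0.614

From %OS = 100·exp(−πζ/√(1−ζ²)), invert to get ζ = −ln(OS)/√(π² + ln²(OS)) with OS = 0.0870.
−ln 0.0870 = 2.442, so ζ = 2.442/√(π² + 5.963) = 0.614.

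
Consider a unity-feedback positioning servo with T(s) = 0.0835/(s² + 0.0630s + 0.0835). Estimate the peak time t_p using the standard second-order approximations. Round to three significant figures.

Matching coefficients with s² + 2ζω_n s + ω_n² gives ω_n² = 0.0835 ⇒ ω_n = 0.289 rad/s, and ζ = 0.0630/(2ω_n) = 0.109.
ω_d = ω_n√(1−ζ²) = 0.287 rad/s. Then t_p = π/ω_d = 10.9 s.

t_p ≈ 10.9 s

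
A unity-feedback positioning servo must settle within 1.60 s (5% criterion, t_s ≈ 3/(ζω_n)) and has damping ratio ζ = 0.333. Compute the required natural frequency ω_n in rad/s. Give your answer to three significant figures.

ω_n ≈ 5.63 rad/s

Rearranging t_s ≈ 3/(ζω_n) gives ω_n = 3/(ζ·t_s) = 3/(0.333 × 1.60) = 5.63 rad/s.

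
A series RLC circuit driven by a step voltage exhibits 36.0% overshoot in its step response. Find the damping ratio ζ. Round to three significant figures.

ζ ≈ 0.309

ζ = −ln(OS)/√(π² + (ln OS)²). With OS = 0.360, ln OS = −1.022 and ζ = 1.022/3.304 = 0.309.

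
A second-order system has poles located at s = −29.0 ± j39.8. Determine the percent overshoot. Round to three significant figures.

%OS ≈ 10.1%

The poles are at −σ ± jω_d with σ = 29.0 and ω_d = 39.8, so ω_n = √(σ²+ω_d²) = 49.2 rad/s and ζ = σ/ω_n = 0.589.
%OS = 100·exp(−πζ/√(1−ζ²)) = 10.1%.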